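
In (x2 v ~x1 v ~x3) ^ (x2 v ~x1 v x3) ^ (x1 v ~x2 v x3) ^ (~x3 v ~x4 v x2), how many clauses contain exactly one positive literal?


A definite clause has exactly one positive literal.
Clause 1: 1 positive -> definite
Clause 2: 2 positive -> not definite
Clause 3: 2 positive -> not definite
Clause 4: 1 positive -> definite
Definite clause count = 2.

2


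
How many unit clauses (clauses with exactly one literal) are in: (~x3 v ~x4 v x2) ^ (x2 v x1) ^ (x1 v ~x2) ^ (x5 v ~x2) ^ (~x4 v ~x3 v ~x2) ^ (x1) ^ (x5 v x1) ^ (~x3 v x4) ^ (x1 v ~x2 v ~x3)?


A unit clause contains exactly one literal.
Unit clauses found: (x1).
Count = 1.

1


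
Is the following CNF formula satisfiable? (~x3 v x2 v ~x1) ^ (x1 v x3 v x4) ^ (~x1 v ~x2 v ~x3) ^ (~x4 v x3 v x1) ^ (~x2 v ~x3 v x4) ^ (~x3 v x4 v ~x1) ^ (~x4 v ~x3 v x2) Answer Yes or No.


Check all 16 possible truth assignments.
Number of satisfying assignments found: 6.
The formula is satisfiable.

Yes


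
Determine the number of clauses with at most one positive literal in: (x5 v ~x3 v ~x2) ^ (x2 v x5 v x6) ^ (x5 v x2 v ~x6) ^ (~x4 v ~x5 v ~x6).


A Horn clause has at most one positive literal.
Clause 1: 1 positive lit(s) -> Horn
Clause 2: 3 positive lit(s) -> not Horn
Clause 3: 2 positive lit(s) -> not Horn
Clause 4: 0 positive lit(s) -> Horn
Total Horn clauses = 2.

2


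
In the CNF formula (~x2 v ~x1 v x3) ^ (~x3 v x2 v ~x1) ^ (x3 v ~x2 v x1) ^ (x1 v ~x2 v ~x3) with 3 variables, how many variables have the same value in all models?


Find all satisfying assignments: 4 model(s).
Check which variables have the same value in every model.
No variable is fixed across all models.
Backbone size = 0.

0


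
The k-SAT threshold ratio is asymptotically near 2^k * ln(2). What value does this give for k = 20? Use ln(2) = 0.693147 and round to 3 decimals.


Using the asymptotic formula: threshold ~ 2^k * ln(2).
2^20 = 1048576.
1048576 * 0.693147 = 726817.309.

726817.309


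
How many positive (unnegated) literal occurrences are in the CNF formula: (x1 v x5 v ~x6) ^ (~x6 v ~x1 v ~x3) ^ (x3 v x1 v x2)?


Scan each clause for unnegated literals.
Clause 1: 2 positive; Clause 2: 0 positive; Clause 3: 3 positive.
Total positive literal occurrences = 5.

5


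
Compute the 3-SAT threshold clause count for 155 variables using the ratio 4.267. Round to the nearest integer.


The 3-SAT phase transition occurs at approximately 4.267 clauses per variable.
m = 4.267 * 155 = 661.385.
Rounded to nearest integer: 661.

661


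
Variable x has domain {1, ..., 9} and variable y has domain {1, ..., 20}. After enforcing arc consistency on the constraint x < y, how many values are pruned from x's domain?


For the constraint x < y, x needs a supporting value in y's domain.
x can be at most 19 (one less than y's maximum).
Valid x values from domain: 9 out of 9.
Pruned = 9 - 9 = 0.

0


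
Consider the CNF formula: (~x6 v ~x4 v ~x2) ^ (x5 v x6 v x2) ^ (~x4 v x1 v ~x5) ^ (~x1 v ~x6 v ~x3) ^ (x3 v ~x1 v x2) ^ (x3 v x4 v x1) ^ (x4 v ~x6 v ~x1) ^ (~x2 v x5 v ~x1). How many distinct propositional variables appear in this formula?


Identify each distinct variable in the formula.
Variables found: x1, x2, x3, x4, x5, x6.
Total distinct variables = 6.

6


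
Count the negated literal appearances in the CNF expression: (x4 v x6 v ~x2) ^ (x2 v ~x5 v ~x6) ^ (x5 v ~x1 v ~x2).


Scan each clause for negated literals.
Clause 1: 1 negative; Clause 2: 2 negative; Clause 3: 2 negative.
Total negative literal occurrences = 5.

5


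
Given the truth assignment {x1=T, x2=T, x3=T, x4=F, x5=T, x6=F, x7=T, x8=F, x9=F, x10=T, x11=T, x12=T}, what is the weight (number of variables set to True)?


The weight is the number of variables assigned True.
True variables: x1, x2, x3, x5, x7, x10, x11, x12.
Weight = 8.

8


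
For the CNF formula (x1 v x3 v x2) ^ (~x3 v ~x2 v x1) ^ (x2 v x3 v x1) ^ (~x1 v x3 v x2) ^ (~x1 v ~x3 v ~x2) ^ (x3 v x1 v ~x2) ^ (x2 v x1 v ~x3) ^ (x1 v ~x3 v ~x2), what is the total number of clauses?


Each group enclosed in parentheses joined by ^ is one clause.
Counting the conjuncts: 8 clauses.

8


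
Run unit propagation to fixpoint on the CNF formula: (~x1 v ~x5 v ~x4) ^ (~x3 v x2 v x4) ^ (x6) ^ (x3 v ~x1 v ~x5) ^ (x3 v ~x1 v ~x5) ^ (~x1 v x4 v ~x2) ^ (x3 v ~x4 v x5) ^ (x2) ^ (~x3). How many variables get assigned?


Unit propagation repeatedly assigns the literal in any unit clause, then simplifies.
Assignments in order: x6 = T, x2 = T, x3 = F.
No further unit clauses remain.
Total variables assigned = 3.

3


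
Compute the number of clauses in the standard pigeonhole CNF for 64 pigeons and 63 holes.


The PHP encoding has two parts:
1) At-least-one-hole clauses: 64 (one per pigeon, each with 63 literals).
2) At-most-one-pigeon-per-hole clauses: 63 holes * C(64,2) = 63 * 2016 = 127008.
Total clauses = 64 + 127008 = 127072.

127072


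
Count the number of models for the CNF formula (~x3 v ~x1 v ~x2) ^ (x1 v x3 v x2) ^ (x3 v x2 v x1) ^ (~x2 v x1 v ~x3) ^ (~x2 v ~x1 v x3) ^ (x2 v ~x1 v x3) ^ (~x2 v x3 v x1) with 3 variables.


Enumerate all 8 truth assignments over 3 variables.
Test each against every clause.
Satisfying assignments found: 2.

2


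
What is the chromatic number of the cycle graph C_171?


An odd cycle cannot be 2-colored: alternating two colors around the cycle returns to the start with a conflict.
Since 171 is odd, three colors are required (and three suffice).
Chromatic number = 3.

3


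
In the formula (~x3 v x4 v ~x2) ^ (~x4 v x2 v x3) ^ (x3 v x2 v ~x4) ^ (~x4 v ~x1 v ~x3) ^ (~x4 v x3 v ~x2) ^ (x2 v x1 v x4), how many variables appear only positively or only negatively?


A pure literal appears in only one polarity across all clauses.
No pure literals found.
Count = 0.

0


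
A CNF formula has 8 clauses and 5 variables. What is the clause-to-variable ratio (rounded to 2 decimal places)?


Clause-to-variable ratio = clauses / variables.
8 / 5 = 1.6.

1.6


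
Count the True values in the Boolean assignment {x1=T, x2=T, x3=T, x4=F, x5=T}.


The weight is the number of variables assigned True.
True variables: x1, x2, x3, x5.
Weight = 4.

4


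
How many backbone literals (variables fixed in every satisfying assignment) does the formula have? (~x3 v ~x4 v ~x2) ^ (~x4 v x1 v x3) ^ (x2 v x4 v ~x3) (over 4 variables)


Find all satisfying assignments: 10 model(s).
Check which variables have the same value in every model.
No variable is fixed across all models.
Backbone size = 0.

0


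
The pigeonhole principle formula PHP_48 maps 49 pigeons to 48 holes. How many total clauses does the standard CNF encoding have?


The PHP encoding has two parts:
1) At-least-one-hole clauses: 49 (one per pigeon, each with 48 literals).
2) At-most-one-pigeon-per-hole clauses: 48 holes * C(49,2) = 48 * 1176 = 56448.
Total clauses = 49 + 56448 = 56497.

56497


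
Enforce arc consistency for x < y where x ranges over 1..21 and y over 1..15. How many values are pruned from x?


For the constraint x < y, x needs a supporting value in y's domain.
x can be at most 14 (one less than y's maximum).
Valid x values from domain: 14 out of 21.
Pruned = 21 - 14 = 7.

7


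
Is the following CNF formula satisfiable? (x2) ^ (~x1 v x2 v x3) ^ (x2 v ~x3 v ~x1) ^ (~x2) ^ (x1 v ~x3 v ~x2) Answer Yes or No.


Check all 8 possible truth assignments.
Number of satisfying assignments found: 0.
The formula is unsatisfiable.

No


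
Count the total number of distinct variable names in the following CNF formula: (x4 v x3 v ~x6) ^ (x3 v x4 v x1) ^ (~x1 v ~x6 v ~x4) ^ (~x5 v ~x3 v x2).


Identify each distinct variable in the formula.
Variables found: x1, x2, x3, x4, x5, x6.
Total distinct variables = 6.

6


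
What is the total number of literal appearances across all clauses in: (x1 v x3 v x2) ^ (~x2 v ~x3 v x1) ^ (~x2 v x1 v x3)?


Clause lengths: 3, 3, 3.
Sum = 3 + 3 + 3 = 9.

9


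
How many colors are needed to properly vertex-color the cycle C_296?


A cycle on an even number of vertices is bipartite: alternate two colors around the cycle.
Since 296 is even, two colors suffice, and at least two are needed because the graph has edges.
Chromatic number = 2.

2


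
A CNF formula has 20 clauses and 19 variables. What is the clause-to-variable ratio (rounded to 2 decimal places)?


Clause-to-variable ratio = clauses / variables.
20 / 19 = 1.05.

1.05


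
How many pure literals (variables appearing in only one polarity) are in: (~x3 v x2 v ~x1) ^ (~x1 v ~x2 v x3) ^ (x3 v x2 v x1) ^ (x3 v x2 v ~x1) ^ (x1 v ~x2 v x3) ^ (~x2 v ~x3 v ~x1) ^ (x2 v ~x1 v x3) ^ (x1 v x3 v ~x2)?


A pure literal appears in only one polarity across all clauses.
No pure literals found.
Count = 0.

0


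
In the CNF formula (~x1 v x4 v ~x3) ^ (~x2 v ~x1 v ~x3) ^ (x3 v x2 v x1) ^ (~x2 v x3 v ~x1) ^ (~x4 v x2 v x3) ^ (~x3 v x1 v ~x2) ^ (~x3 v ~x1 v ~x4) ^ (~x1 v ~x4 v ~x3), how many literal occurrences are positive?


Scan each clause for unnegated literals.
Clause 1: 1 positive; Clause 2: 0 positive; Clause 3: 3 positive; Clause 4: 1 positive; Clause 5: 2 positive; Clause 6: 1 positive; Clause 7: 0 positive; Clause 8: 0 positive.
Total positive literal occurrences = 8.

8


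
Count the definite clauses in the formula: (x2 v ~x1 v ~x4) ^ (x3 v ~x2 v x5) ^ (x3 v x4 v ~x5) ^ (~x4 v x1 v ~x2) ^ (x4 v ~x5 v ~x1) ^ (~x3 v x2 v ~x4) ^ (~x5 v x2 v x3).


A definite clause has exactly one positive literal.
Clause 1: 1 positive -> definite
Clause 2: 2 positive -> not definite
Clause 3: 2 positive -> not definite
Clause 4: 1 positive -> definite
Clause 5: 1 positive -> definite
Clause 6: 1 positive -> definite
Clause 7: 2 positive -> not definite
Definite clause count = 4.

4


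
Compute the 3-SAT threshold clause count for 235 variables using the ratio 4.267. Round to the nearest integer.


The 3-SAT phase transition occurs at approximately 4.267 clauses per variable.
m = 4.267 * 235 = 1002.745.
Rounded to nearest integer: 1003.

1003


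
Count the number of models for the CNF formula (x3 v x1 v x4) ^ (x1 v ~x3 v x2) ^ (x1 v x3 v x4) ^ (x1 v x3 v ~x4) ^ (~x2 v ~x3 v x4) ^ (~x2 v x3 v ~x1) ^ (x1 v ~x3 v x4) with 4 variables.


Enumerate all 16 truth assignments over 4 variables.
Test each against every clause.
Satisfying assignments found: 6.

6


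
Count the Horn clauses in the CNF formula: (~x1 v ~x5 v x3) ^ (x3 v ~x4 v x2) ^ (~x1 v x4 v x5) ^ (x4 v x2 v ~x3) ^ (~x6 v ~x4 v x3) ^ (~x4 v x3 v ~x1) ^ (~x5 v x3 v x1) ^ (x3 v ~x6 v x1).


A Horn clause has at most one positive literal.
Clause 1: 1 positive lit(s) -> Horn
Clause 2: 2 positive lit(s) -> not Horn
Clause 3: 2 positive lit(s) -> not Horn
Clause 4: 2 positive lit(s) -> not Horn
Clause 5: 1 positive lit(s) -> Horn
Clause 6: 1 positive lit(s) -> Horn
Clause 7: 2 positive lit(s) -> not Horn
Clause 8: 2 positive lit(s) -> not Horn
Total Horn clauses = 3.

3


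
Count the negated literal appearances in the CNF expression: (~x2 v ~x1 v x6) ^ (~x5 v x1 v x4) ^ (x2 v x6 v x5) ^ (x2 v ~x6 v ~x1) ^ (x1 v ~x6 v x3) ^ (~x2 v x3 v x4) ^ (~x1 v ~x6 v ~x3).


Scan each clause for negated literals.
Clause 1: 2 negative; Clause 2: 1 negative; Clause 3: 0 negative; Clause 4: 2 negative; Clause 5: 1 negative; Clause 6: 1 negative; Clause 7: 3 negative.
Total negative literal occurrences = 10.

10


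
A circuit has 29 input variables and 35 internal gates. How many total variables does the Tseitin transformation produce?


The Tseitin transformation introduces one auxiliary variable per gate.
Total variables = inputs + gates = 29 + 35 = 64.

64


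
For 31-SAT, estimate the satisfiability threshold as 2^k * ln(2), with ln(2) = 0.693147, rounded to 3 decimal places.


Using the asymptotic formula: threshold ~ 2^k * ln(2).
2^31 = 2147483648.
2147483648 * 0.693147 = 1488521848.16.

1488521848.16


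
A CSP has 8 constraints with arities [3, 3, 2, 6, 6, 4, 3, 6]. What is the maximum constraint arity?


The arities are: 3, 3, 2, 6, 6, 4, 3, 6.
Scan for the maximum value.
Maximum arity = 6.

6


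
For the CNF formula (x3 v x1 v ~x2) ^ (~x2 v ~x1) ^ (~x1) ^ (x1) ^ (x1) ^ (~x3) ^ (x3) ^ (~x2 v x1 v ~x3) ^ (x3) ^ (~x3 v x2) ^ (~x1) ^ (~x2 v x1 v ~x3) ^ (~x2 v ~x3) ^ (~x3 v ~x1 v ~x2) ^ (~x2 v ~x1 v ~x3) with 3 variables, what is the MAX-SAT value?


Enumerate all 8 truth assignments.
For each, count how many of the 15 clauses are satisfied.
The formula is not fully satisfiable, so the maximum is below 15.
Maximum simultaneously satisfiable clauses = 11.

11


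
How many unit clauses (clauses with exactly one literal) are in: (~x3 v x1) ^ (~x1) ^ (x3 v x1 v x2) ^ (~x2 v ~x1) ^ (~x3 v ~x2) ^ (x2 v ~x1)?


A unit clause contains exactly one literal.
Unit clauses found: (~x1).
Count = 1.

1


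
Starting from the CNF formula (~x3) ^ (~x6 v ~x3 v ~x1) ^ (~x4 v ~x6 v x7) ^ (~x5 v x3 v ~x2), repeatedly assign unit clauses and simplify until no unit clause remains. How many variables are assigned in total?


Unit propagation repeatedly assigns the literal in any unit clause, then simplifies.
Assignments in order: x3 = F.
No further unit clauses remain.
Total variables assigned = 1.

1


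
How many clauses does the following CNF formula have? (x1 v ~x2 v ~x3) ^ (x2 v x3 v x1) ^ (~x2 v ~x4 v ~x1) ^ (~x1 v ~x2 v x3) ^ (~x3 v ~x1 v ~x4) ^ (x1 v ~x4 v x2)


Each group enclosed in parentheses joined by ^ is one clause.
Counting the conjuncts: 6 clauses.

6


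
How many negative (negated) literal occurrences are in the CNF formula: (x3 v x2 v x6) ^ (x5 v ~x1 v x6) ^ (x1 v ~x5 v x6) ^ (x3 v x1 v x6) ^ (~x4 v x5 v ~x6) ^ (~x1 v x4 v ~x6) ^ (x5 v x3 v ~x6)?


Scan each clause for negated literals.
Clause 1: 0 negative; Clause 2: 1 negative; Clause 3: 1 negative; Clause 4: 0 negative; Clause 5: 2 negative; Clause 6: 2 negative; Clause 7: 1 negative.
Total negative literal occurrences = 7.

7


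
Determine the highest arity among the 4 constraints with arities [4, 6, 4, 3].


The arities are: 4, 6, 4, 3.
Scan for the maximum value.
Maximum arity = 6.

6


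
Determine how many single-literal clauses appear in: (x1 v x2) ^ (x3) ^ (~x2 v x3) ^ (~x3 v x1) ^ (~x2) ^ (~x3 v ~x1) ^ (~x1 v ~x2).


A unit clause contains exactly one literal.
Unit clauses found: (x3), (~x2).
Count = 2.

2


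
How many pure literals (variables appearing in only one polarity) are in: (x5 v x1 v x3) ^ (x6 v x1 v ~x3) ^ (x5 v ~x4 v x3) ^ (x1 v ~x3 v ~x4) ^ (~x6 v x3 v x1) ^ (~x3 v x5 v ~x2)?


A pure literal appears in only one polarity across all clauses.
Pure literals: x1 (positive only), x2 (negative only), x4 (negative only), x5 (positive only).
Count = 4.

4


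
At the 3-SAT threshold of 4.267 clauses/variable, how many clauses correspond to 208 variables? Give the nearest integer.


The 3-SAT phase transition occurs at approximately 4.267 clauses per variable.
m = 4.267 * 208 = 887.536.
Rounded to nearest integer: 888.

888


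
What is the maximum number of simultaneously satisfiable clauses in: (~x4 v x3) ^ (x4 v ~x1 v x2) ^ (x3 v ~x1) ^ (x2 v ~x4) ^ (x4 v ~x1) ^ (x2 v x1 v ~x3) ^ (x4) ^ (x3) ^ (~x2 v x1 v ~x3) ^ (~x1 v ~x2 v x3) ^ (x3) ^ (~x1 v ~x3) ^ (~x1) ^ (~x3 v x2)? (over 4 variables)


Enumerate all 16 truth assignments.
For each, count how many of the 14 clauses are satisfied.
The formula is not fully satisfiable, so the maximum is below 14.
Maximum simultaneously satisfiable clauses = 13.

13


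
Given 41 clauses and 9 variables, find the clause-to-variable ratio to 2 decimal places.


Clause-to-variable ratio = clauses / variables.
41 / 9 = 4.56.

4.56


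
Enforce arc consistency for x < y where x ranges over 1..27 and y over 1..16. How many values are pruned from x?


For the constraint x < y, x needs a supporting value in y's domain.
x can be at most 15 (one less than y's maximum).
Valid x values from domain: 15 out of 27.
Pruned = 27 - 15 = 12.

12


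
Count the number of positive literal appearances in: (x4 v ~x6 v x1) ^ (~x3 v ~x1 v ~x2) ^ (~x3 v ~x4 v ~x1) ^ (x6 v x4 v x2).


Scan each clause for unnegated literals.
Clause 1: 2 positive; Clause 2: 0 positive; Clause 3: 0 positive; Clause 4: 3 positive.
Total positive literal occurrences = 5.

5


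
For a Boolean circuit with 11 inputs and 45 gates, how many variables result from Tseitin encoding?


The Tseitin transformation introduces one auxiliary variable per gate.
Total variables = inputs + gates = 11 + 45 = 56.

56


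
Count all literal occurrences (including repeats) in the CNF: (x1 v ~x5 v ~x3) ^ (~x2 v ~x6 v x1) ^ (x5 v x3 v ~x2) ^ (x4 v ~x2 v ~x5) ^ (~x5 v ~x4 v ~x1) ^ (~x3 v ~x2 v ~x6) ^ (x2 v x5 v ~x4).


Clause lengths: 3, 3, 3, 3, 3, 3, 3.
Sum = 3 + 3 + 3 + 3 + 3 + 3 + 3 = 21.

21


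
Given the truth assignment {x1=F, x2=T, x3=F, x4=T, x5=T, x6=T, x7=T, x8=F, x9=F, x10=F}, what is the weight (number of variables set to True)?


The weight is the number of variables assigned True.
True variables: x2, x4, x5, x6, x7.
Weight = 5.

5


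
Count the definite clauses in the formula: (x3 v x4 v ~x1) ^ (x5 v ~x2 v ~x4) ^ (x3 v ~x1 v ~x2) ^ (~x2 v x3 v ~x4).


A definite clause has exactly one positive literal.
Clause 1: 2 positive -> not definite
Clause 2: 1 positive -> definite
Clause 3: 1 positive -> definite
Clause 4: 1 positive -> definite
Definite clause count = 3.

3


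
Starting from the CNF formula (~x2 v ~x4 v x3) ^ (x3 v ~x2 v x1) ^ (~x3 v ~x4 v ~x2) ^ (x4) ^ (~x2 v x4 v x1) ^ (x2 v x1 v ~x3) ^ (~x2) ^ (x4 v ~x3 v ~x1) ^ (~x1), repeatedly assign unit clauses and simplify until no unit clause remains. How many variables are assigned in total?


Unit propagation repeatedly assigns the literal in any unit clause, then simplifies.
Assignments in order: x4 = T, x2 = F, x1 = F, x3 = F.
No further unit clauses remain.
Total variables assigned = 4.

4


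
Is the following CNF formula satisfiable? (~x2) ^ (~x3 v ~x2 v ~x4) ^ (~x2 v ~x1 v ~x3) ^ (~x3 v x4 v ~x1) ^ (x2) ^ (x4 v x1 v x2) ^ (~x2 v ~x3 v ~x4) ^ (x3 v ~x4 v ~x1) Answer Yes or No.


Check all 16 possible truth assignments.
Number of satisfying assignments found: 0.
The formula is unsatisfiable.

No


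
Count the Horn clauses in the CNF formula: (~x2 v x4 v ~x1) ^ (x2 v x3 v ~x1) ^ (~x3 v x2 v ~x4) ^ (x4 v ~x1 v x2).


A Horn clause has at most one positive literal.
Clause 1: 1 positive lit(s) -> Horn
Clause 2: 2 positive lit(s) -> not Horn
Clause 3: 1 positive lit(s) -> Horn
Clause 4: 2 positive lit(s) -> not Horn
Total Horn clauses = 2.

2


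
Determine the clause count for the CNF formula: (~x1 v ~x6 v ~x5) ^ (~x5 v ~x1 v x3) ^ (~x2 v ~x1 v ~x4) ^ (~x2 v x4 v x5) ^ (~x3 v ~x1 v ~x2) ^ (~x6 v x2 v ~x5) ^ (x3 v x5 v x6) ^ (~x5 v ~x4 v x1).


Each group enclosed in parentheses joined by ^ is one clause.
Counting the conjuncts: 8 clauses.

8


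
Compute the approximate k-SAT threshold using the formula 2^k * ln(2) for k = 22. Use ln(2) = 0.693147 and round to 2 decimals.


Using the asymptotic formula: threshold ~ 2^k * ln(2).
2^22 = 4194304.
4194304 * 0.693147 = 2907269.23.

2907269.23


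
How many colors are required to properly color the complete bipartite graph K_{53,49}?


K_{53,49} is bipartite by definition: the two parts are independent sets, with every edge crossing between them.
Color all vertices in one part with color 1 and all vertices in the other part with color 2.
Since the graph has at least one edge, one color does not suffice.
Chromatic number = 2.

2


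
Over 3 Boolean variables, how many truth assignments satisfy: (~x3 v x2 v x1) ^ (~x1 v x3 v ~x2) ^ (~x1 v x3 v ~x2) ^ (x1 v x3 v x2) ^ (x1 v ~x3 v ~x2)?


Enumerate all 8 truth assignments over 3 variables.
Test each against every clause.
Satisfying assignments found: 4.

4


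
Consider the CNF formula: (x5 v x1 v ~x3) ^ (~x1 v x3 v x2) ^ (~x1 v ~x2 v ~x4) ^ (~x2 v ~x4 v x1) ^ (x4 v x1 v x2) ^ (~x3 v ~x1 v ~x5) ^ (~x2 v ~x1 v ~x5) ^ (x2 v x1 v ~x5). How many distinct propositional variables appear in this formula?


Identify each distinct variable in the formula.
Variables found: x1, x2, x3, x4, x5.
Total distinct variables = 5.

5


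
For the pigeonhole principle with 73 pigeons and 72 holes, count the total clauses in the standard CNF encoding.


The PHP encoding has two parts:
1) At-least-one-hole clauses: 73 (one per pigeon, each with 72 literals).
2) At-most-one-pigeon-per-hole clauses: 72 holes * C(73,2) = 72 * 2628 = 189216.
Total clauses = 73 + 189216 = 189289.

189289


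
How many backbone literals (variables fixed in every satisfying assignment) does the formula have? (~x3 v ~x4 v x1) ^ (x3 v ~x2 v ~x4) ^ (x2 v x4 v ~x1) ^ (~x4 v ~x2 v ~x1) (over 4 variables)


Find all satisfying assignments: 9 model(s).
Check which variables have the same value in every model.
No variable is fixed across all models.
Backbone size = 0.

0


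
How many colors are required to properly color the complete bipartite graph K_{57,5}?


K_{57,5} is bipartite by definition: the two parts are independent sets, with every edge crossing between them.
Color all vertices in one part with color 1 and all vertices in the other part with color 2.
Since the graph has at least one edge, one color does not suffice.
Chromatic number = 2.

2


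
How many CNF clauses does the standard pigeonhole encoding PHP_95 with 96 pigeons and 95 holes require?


The PHP encoding has two parts:
1) At-least-one-hole clauses: 96 (one per pigeon, each with 95 literals).
2) At-most-one-pigeon-per-hole clauses: 95 holes * C(96,2) = 95 * 4560 = 433200.
Total clauses = 96 + 433200 = 433296.

433296


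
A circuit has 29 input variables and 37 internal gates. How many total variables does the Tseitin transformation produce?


The Tseitin transformation introduces one auxiliary variable per gate.
Total variables = inputs + gates = 29 + 37 = 66.

66


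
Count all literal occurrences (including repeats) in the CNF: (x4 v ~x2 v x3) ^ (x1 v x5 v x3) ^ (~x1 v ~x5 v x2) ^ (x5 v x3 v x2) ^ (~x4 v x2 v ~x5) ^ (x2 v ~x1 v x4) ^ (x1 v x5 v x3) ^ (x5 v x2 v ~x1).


Clause lengths: 3, 3, 3, 3, 3, 3, 3, 3.
Sum = 3 + 3 + 3 + 3 + 3 + 3 + 3 + 3 = 24.

24


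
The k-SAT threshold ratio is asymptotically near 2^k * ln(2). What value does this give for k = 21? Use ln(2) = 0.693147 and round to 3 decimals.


Using the asymptotic formula: threshold ~ 2^k * ln(2).
2^21 = 2097152.
2097152 * 0.693147 = 1453634.617.

1453634.617


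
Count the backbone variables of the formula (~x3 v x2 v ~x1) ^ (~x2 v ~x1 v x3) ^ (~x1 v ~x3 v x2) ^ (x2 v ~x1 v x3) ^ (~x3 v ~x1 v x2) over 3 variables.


Find all satisfying assignments: 5 model(s).
Check which variables have the same value in every model.
No variable is fixed across all models.
Backbone size = 0.

0


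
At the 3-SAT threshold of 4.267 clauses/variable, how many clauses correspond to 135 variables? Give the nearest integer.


The 3-SAT phase transition occurs at approximately 4.267 clauses per variable.
m = 4.267 * 135 = 576.045.
Rounded to nearest integer: 576.

576


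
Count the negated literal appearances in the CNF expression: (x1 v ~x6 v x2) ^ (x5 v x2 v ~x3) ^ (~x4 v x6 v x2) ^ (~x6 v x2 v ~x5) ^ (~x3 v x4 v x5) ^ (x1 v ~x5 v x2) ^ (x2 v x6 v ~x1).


Scan each clause for negated literals.
Clause 1: 1 negative; Clause 2: 1 negative; Clause 3: 1 negative; Clause 4: 2 negative; Clause 5: 1 negative; Clause 6: 1 negative; Clause 7: 1 negative.
Total negative literal occurrences = 8.

8


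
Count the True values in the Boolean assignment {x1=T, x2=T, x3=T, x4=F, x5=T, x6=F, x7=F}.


The weight is the number of variables assigned True.
True variables: x1, x2, x3, x5.
Weight = 4.

4


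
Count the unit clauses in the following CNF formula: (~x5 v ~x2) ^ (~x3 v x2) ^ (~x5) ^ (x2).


A unit clause contains exactly one literal.
Unit clauses found: (~x5), (x2).
Count = 2.

2


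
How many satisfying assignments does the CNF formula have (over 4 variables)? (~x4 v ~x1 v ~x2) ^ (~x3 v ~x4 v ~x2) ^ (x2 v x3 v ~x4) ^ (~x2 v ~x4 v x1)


Enumerate all 16 truth assignments over 4 variables.
Test each against every clause.
Satisfying assignments found: 10.

10


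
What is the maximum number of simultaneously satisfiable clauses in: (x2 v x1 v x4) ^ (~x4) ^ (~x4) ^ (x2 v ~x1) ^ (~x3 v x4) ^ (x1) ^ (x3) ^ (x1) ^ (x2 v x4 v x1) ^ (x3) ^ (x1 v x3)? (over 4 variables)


Enumerate all 16 truth assignments.
For each, count how many of the 11 clauses are satisfied.
The formula is not fully satisfiable, so the maximum is below 11.
Maximum simultaneously satisfiable clauses = 10.

10


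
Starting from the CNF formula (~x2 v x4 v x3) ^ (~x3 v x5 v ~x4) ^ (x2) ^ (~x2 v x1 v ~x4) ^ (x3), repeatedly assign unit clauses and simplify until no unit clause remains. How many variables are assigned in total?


Unit propagation repeatedly assigns the literal in any unit clause, then simplifies.
Assignments in order: x2 = T, x3 = T.
No further unit clauses remain.
Total variables assigned = 2.

2


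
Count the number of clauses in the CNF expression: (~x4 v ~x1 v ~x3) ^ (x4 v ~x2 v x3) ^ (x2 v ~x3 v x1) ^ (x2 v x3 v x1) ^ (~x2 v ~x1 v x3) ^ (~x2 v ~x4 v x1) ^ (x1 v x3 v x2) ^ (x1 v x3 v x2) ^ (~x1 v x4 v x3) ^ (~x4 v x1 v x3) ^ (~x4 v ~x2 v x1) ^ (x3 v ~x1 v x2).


Each group enclosed in parentheses joined by ^ is one clause.
Counting the conjuncts: 12 clauses.

12


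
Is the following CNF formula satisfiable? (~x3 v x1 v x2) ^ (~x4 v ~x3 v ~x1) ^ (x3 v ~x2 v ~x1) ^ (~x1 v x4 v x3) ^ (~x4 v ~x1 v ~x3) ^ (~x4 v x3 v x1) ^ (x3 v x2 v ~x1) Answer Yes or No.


Check all 16 possible truth assignments.
Number of satisfying assignments found: 6.
The formula is satisfiable.

Yes


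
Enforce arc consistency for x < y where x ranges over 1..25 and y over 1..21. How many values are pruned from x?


For the constraint x < y, x needs a supporting value in y's domain.
x can be at most 20 (one less than y's maximum).
Valid x values from domain: 20 out of 25.
Pruned = 25 - 20 = 5.

5


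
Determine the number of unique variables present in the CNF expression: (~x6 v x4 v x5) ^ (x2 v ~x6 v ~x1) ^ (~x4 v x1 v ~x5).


Identify each distinct variable in the formula.
Variables found: x1, x2, x4, x5, x6.
Total distinct variables = 5.

5


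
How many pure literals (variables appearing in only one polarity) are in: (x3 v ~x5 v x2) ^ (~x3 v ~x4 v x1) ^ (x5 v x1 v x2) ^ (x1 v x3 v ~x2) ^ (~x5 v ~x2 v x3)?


A pure literal appears in only one polarity across all clauses.
Pure literals: x1 (positive only), x4 (negative only).
Count = 2.

2


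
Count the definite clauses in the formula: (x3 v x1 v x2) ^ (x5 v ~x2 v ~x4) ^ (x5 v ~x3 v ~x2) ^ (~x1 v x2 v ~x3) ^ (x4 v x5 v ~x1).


A definite clause has exactly one positive literal.
Clause 1: 3 positive -> not definite
Clause 2: 1 positive -> definite
Clause 3: 1 positive -> definite
Clause 4: 1 positive -> definite
Clause 5: 2 positive -> not definite
Definite clause count = 3.

3


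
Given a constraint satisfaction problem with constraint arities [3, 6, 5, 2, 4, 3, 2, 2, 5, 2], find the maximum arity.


The arities are: 3, 6, 5, 2, 4, 3, 2, 2, 5, 2.
Scan for the maximum value.
Maximum arity = 6.

6


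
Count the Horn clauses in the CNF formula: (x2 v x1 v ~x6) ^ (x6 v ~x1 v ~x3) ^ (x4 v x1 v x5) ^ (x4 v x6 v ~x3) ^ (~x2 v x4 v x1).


A Horn clause has at most one positive literal.
Clause 1: 2 positive lit(s) -> not Horn
Clause 2: 1 positive lit(s) -> Horn
Clause 3: 3 positive lit(s) -> not Horn
Clause 4: 2 positive lit(s) -> not Horn
Clause 5: 2 positive lit(s) -> not Horn
Total Horn clauses = 1.

1


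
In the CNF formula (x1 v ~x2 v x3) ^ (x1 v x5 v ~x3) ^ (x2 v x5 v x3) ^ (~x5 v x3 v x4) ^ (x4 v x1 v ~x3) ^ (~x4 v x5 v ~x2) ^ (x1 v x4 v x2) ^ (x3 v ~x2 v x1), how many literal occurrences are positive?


Scan each clause for unnegated literals.
Clause 1: 2 positive; Clause 2: 2 positive; Clause 3: 3 positive; Clause 4: 2 positive; Clause 5: 2 positive; Clause 6: 1 positive; Clause 7: 3 positive; Clause 8: 2 positive.
Total positive literal occurrences = 17.

17


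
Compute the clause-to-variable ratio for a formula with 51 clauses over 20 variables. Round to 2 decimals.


Clause-to-variable ratio = clauses / variables.
51 / 20 = 2.55.

2.55


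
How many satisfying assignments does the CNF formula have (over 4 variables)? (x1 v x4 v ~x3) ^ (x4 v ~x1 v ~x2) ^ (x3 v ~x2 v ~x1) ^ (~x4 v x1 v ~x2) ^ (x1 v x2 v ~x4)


Enumerate all 16 truth assignments over 4 variables.
Test each against every clause.
Satisfying assignments found: 7.

7


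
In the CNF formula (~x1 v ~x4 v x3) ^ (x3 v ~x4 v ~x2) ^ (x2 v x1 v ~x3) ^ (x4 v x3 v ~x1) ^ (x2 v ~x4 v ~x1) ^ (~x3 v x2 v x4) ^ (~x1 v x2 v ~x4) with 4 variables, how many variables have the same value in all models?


Find all satisfying assignments: 7 model(s).
Check which variables have the same value in every model.
No variable is fixed across all models.
Backbone size = 0.

0


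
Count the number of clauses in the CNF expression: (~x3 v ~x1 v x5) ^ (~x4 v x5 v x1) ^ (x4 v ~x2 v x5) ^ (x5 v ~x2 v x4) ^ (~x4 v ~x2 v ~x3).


Each group enclosed in parentheses joined by ^ is one clause.
Counting the conjuncts: 5 clauses.

5


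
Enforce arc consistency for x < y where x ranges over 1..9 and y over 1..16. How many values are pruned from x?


For the constraint x < y, x needs a supporting value in y's domain.
x can be at most 15 (one less than y's maximum).
Valid x values from domain: 9 out of 9.
Pruned = 9 - 9 = 0.

0


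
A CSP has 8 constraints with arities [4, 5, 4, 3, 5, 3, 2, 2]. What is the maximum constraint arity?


The arities are: 4, 5, 4, 3, 5, 3, 2, 2.
Scan for the maximum value.
Maximum arity = 5.

5


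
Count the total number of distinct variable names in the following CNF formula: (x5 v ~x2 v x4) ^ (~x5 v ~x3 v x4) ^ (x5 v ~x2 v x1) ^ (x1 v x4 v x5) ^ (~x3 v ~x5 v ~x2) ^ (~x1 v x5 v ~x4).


Identify each distinct variable in the formula.
Variables found: x1, x2, x3, x4, x5.
Total distinct variables = 5.

5


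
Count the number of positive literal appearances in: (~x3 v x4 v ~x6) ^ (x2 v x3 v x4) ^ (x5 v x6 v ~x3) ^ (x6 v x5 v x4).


Scan each clause for unnegated literals.
Clause 1: 1 positive; Clause 2: 3 positive; Clause 3: 2 positive; Clause 4: 3 positive.
Total positive literal occurrences = 9.

9


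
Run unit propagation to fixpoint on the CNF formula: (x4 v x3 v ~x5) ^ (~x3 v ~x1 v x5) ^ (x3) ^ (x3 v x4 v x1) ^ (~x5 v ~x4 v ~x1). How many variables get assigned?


Unit propagation repeatedly assigns the literal in any unit clause, then simplifies.
Assignments in order: x3 = T.
No further unit clauses remain.
Total variables assigned = 1.

1


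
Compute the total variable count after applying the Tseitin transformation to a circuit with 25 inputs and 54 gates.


The Tseitin transformation introduces one auxiliary variable per gate.
Total variables = inputs + gates = 25 + 54 = 79.

79


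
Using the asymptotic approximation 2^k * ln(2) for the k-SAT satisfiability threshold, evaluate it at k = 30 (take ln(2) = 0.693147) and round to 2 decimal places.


Using the asymptotic formula: threshold ~ 2^k * ln(2).
2^30 = 1073741824.
1073741824 * 0.693147 = 744260924.08.

744260924.08


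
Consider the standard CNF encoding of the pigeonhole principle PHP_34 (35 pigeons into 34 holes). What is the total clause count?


The PHP encoding has two parts:
1) At-least-one-hole clauses: 35 (one per pigeon, each with 34 literals).
2) At-most-one-pigeon-per-hole clauses: 34 holes * C(35,2) = 34 * 595 = 20230.
Total clauses = 35 + 20230 = 20265.

20265


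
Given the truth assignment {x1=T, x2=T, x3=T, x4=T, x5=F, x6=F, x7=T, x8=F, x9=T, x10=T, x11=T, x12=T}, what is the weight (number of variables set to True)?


The weight is the number of variables assigned True.
True variables: x1, x2, x3, x4, x7, x9, x10, x11, x12.
Weight = 9.

9


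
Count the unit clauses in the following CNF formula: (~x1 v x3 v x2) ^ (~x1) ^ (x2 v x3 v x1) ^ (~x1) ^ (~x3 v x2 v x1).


A unit clause contains exactly one literal.
Unit clauses found: (~x1), (~x1).
Count = 2.

2


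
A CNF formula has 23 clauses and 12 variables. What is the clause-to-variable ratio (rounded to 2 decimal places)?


Clause-to-variable ratio = clauses / variables.
23 / 12 = 1.92.

1.92


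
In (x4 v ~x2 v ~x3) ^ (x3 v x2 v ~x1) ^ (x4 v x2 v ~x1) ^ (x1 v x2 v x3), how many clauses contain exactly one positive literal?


A definite clause has exactly one positive literal.
Clause 1: 1 positive -> definite
Clause 2: 2 positive -> not definite
Clause 3: 2 positive -> not definite
Clause 4: 3 positive -> not definite
Definite clause count = 1.

1


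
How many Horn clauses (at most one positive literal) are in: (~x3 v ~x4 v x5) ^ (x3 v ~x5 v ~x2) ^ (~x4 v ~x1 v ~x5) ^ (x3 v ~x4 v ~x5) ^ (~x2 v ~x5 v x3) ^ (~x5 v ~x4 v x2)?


A Horn clause has at most one positive literal.
Clause 1: 1 positive lit(s) -> Horn
Clause 2: 1 positive lit(s) -> Horn
Clause 3: 0 positive lit(s) -> Horn
Clause 4: 1 positive lit(s) -> Horn
Clause 5: 1 positive lit(s) -> Horn
Clause 6: 1 positive lit(s) -> Horn
Total Horn clauses = 6.

6


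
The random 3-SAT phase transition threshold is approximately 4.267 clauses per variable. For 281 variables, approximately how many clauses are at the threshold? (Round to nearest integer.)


The 3-SAT phase transition occurs at approximately 4.267 clauses per variable.
m = 4.267 * 281 = 1199.027.
Rounded to nearest integer: 1199.

1199


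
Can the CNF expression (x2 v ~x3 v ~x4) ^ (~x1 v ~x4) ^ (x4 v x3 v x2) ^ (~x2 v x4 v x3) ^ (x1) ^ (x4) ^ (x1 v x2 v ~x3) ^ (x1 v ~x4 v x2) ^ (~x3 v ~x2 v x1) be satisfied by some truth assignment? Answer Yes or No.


Check all 16 possible truth assignments.
Number of satisfying assignments found: 0.
The formula is unsatisfiable.

No


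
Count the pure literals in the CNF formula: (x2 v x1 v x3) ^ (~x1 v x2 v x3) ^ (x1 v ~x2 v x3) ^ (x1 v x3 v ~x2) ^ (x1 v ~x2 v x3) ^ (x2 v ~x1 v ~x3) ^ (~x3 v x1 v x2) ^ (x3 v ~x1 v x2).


A pure literal appears in only one polarity across all clauses.
No pure literals found.
Count = 0.

0


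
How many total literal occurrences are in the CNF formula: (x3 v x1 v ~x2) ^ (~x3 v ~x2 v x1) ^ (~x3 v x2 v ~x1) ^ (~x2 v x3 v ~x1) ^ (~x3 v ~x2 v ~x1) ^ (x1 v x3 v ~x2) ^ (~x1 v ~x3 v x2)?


Clause lengths: 3, 3, 3, 3, 3, 3, 3.
Sum = 3 + 3 + 3 + 3 + 3 + 3 + 3 = 21.

21


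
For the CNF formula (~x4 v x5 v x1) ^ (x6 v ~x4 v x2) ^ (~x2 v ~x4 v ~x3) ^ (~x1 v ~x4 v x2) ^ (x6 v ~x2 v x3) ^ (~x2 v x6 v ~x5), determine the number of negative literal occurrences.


Scan each clause for negated literals.
Clause 1: 1 negative; Clause 2: 1 negative; Clause 3: 3 negative; Clause 4: 2 negative; Clause 5: 1 negative; Clause 6: 2 negative.
Total negative literal occurrences = 10.

10


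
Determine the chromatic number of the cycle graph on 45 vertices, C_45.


An odd cycle cannot be 2-colored: alternating two colors around the cycle returns to the start with a conflict.
Since 45 is odd, three colors are required (and three suffice).
Chromatic number = 3.

3


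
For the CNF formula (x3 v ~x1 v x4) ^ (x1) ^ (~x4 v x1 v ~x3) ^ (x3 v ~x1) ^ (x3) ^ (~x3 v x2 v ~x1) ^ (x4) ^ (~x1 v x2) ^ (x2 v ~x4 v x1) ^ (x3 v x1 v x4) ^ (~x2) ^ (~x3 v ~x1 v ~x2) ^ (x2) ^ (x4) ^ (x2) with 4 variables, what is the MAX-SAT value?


Enumerate all 16 truth assignments.
For each, count how many of the 15 clauses are satisfied.
The formula is not fully satisfiable, so the maximum is below 15.
Maximum simultaneously satisfiable clauses = 13.

13


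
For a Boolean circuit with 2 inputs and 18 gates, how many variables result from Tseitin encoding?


The Tseitin transformation introduces one auxiliary variable per gate.
Total variables = inputs + gates = 2 + 18 = 20.

20


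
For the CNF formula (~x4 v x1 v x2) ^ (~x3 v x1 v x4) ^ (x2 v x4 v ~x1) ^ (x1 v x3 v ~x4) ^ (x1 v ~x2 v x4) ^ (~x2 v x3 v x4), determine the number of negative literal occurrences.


Scan each clause for negated literals.
Clause 1: 1 negative; Clause 2: 1 negative; Clause 3: 1 negative; Clause 4: 1 negative; Clause 5: 1 negative; Clause 6: 1 negative.
Total negative literal occurrences = 6.

6


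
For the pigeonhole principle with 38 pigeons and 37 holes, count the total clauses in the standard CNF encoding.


The PHP encoding has two parts:
1) At-least-one-hole clauses: 38 (one per pigeon, each with 37 literals).
2) At-most-one-pigeon-per-hole clauses: 37 holes * C(38,2) = 37 * 703 = 26011.
Total clauses = 38 + 26011 = 26049.

26049


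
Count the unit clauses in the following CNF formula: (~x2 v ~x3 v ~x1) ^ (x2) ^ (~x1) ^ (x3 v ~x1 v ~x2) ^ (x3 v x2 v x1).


A unit clause contains exactly one literal.
Unit clauses found: (x2), (~x1).
Count = 2.

2


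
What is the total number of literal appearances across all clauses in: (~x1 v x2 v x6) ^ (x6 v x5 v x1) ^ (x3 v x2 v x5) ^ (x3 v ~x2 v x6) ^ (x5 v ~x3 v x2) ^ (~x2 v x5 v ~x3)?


Clause lengths: 3, 3, 3, 3, 3, 3.
Sum = 3 + 3 + 3 + 3 + 3 + 3 = 18.

18


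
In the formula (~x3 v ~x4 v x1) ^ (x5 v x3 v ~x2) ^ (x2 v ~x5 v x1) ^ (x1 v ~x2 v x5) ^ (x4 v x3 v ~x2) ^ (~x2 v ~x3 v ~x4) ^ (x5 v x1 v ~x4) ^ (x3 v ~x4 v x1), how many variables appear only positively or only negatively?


A pure literal appears in only one polarity across all clauses.
Pure literals: x1 (positive only).
Count = 1.

1


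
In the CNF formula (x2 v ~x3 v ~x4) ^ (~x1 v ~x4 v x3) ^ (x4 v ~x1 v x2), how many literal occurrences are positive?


Scan each clause for unnegated literals.
Clause 1: 1 positive; Clause 2: 1 positive; Clause 3: 2 positive.
Total positive literal occurrences = 4.

4


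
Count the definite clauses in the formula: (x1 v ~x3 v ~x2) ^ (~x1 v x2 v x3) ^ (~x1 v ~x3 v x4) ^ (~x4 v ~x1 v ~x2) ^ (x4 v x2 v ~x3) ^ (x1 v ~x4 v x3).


A definite clause has exactly one positive literal.
Clause 1: 1 positive -> definite
Clause 2: 2 positive -> not definite
Clause 3: 1 positive -> definite
Clause 4: 0 positive -> not definite
Clause 5: 2 positive -> not definite
Clause 6: 2 positive -> not definite
Definite clause count = 2.

2


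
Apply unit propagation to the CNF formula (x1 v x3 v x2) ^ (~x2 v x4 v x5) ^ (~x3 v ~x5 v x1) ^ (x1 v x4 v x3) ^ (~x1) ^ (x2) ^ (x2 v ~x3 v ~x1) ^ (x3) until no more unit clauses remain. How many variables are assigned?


Unit propagation repeatedly assigns the literal in any unit clause, then simplifies.
Assignments in order: x1 = F, x2 = T, x3 = T, x5 = F, x4 = T.
No further unit clauses remain.
Total variables assigned = 5.

5


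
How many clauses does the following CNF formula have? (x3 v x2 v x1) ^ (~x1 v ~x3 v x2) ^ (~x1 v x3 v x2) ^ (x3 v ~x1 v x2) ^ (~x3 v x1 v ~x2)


Each group enclosed in parentheses joined by ^ is one clause.
Counting the conjuncts: 5 clauses.

5


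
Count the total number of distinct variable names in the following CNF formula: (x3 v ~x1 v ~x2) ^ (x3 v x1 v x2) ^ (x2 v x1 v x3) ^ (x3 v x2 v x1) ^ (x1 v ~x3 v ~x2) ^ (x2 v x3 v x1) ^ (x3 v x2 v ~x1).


Identify each distinct variable in the formula.
Variables found: x1, x2, x3.
Total distinct variables = 3.

3


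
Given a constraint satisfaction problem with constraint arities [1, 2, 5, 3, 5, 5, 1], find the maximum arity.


The arities are: 1, 2, 5, 3, 5, 5, 1.
Scan for the maximum value.
Maximum arity = 5.

5


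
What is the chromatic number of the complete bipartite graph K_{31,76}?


K_{31,76} is bipartite by definition: the two parts are independent sets, with every edge crossing between them.
Color all vertices in one part with color 1 and all vertices in the other part with color 2.
Since the graph has at least one edge, one color does not suffice.
Chromatic number = 2.

2


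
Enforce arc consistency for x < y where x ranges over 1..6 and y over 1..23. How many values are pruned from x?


For the constraint x < y, x needs a supporting value in y's domain.
x can be at most 22 (one less than y's maximum).
Valid x values from domain: 6 out of 6.
Pruned = 6 - 6 = 0.

0
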